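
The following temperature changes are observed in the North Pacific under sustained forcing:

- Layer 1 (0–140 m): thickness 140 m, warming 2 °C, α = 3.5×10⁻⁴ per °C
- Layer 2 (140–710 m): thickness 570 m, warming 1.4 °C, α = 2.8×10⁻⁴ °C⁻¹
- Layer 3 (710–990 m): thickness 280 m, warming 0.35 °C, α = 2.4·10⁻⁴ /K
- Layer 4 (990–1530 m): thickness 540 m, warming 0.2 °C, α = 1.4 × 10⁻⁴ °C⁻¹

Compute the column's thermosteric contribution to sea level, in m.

0–140 m: 140 × 2 × 3.5×10⁻⁴ = 0.09800 m
140–710 m: 1.4 × 2.8×10⁻⁴ × 570 = 0.22344 m
Layer 3: 280 × 0.35 × 2.4×10⁻⁴ = 0.02352 m
0.2 × 540 × 1.4×10⁻⁴ = 0.01512 m
Δh = 0.09800 + 0.22344 + 0.02352 + 0.01512 = 0.36008 m ≈ 0.360 m

about 0.360 m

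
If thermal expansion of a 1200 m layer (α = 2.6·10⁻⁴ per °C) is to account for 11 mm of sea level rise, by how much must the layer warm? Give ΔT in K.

ΔT = Δh/(αH) = 0.011 / (2.6×10⁻⁴ × 1200) ≈ 0.03526 K

0.035 K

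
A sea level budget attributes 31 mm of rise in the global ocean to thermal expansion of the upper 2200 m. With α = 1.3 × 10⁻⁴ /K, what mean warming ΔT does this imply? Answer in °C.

ΔT = Δh/(αH) = 0.031 / (1.3×10⁻⁴ × 2200) ≈ 0.1084 °C

about 0.11 °C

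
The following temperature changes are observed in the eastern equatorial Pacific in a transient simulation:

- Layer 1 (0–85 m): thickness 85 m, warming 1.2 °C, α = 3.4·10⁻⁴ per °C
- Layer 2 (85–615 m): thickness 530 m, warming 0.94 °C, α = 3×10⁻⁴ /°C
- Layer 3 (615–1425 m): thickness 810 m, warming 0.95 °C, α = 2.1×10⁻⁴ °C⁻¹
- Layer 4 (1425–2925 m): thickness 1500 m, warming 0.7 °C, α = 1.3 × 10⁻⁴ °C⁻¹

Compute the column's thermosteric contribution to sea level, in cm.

about 48.2 cm

3.4×10⁻⁴ × 85 × 1.2 = 0.03468 m
3×10⁻⁴ × 530 × 0.94 = 0.14946 m
2.1×10⁻⁴ × 0.95 × 810 = 0.161595 m
1500 × 1.3×10⁻⁴ × 0.7 = 0.13650 m
Δh = 0.03468 + 0.14946 + 0.161595 + 0.13650 = 0.482235 m ≈ 48.2 cm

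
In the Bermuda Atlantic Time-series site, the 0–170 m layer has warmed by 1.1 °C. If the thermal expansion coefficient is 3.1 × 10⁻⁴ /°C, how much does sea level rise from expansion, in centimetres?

Δh = αΔT·H = 3.1×10⁻⁴ × 1.1 × 170 = 0.05797 m

5.80 cm of thermosteric rise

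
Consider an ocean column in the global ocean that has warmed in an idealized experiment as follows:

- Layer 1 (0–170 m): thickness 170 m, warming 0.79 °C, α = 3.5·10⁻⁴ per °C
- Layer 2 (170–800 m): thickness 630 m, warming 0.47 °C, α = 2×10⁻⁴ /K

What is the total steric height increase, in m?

about 0.11 m

170 × 0.79 × 3.5×10⁻⁴ = 0.047005 m
630 × 0.47 × 2×10⁻⁴ = 0.05922 m
Δh = 0.047005 + 0.05922 = 0.106225 m ≈ 0.11 m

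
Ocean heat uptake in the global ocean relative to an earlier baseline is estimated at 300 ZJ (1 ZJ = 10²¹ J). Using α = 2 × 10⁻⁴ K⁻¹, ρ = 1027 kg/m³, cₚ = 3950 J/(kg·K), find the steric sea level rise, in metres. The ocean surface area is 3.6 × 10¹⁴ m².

Per unit area: Q = 300×10²¹ / (3.6×10¹⁴) ≈ 8.333×10⁸ J/m²
Δh = αQ/(ρcₚ) = 2×10⁻⁴ × 8.333×10⁸ / (1027 × 3950) ≈ 0.041083 m

0.0411 m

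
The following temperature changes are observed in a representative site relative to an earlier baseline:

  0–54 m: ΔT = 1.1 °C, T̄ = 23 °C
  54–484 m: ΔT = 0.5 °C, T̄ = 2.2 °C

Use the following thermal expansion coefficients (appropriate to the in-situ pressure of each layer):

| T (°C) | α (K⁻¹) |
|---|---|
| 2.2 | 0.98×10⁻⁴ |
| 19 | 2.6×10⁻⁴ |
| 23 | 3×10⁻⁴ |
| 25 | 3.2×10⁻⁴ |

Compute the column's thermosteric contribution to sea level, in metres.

about 0.039 m

Layer 1 at 23 °C → α = 3×10⁻⁴ K⁻¹
Layer 2 at 2.2 °C → α = 0.98×10⁻⁴ K⁻¹
3×10⁻⁴ × 54 × 1.1 = 0.01782 m
0.98×10⁻⁴ × 0.5 × 430 = 0.02107 m
Δh = 0.01782 + 0.02107 = 0.03889 m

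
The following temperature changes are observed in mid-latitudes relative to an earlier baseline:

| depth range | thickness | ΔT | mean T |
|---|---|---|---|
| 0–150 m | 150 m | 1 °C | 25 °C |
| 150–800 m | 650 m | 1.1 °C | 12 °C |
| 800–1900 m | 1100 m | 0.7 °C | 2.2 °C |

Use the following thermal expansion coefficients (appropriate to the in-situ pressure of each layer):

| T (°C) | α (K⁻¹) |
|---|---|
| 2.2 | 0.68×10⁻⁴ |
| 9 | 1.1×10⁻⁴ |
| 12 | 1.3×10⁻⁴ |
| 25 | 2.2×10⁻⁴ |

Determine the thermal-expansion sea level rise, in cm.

Δh = 17.8 cm

Layer 1 at 25 °C → α = 2.2×10⁻⁴ K⁻¹
Layer 2 at 12 °C → α = 1.3×10⁻⁴ K⁻¹
Layer 3 at 2.2 °C → α = 0.68×10⁻⁴ K⁻¹
2.2×10⁻⁴ × 1 × 150 = 0.03300 m
1.3×10⁻⁴ × 650 × 1.1 = 0.09295 m
800–1900 m: 1100 × 0.7 × 0.68×10⁻⁴ = 0.05236 m
Δh = 0.03300 + 0.09295 + 0.05236 = 0.17831 m ≈ 17.8 cm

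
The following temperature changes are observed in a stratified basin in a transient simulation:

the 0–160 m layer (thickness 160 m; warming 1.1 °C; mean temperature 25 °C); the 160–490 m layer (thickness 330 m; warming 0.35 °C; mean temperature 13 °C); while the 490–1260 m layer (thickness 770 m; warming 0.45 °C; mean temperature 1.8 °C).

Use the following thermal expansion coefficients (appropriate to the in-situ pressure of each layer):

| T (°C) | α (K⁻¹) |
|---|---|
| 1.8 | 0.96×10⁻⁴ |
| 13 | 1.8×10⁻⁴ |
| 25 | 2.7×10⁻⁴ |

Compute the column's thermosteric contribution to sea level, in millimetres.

102 mm of thermosteric rise

Layer 1 at 25 °C → α = 2.7×10⁻⁴ K⁻¹
Layer 2 at 13 °C → α = 1.8×10⁻⁴ K⁻¹
Layer 3 at 1.8 °C → α = 0.96×10⁻⁴ K⁻¹
0–160 m: 1.1 × 160 × 2.7×10⁻⁴ = 0.04752 m
160–490 m: 0.35 × 330 × 1.8×10⁻⁴ = 0.02079 m
490–1260 m: 770 × 0.45 × 0.96×10⁻⁴ = 0.033264 m
Δh = 0.04752 + 0.02079 + 0.033264 = 0.101574 m ≈ 102 mm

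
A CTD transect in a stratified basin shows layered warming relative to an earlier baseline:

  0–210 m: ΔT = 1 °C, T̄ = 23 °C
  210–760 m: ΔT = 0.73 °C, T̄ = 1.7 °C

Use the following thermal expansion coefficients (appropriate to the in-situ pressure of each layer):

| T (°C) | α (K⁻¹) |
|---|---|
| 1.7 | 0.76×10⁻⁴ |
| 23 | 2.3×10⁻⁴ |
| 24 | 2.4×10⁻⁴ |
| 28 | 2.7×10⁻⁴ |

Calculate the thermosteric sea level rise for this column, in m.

0.0788 m

Layer 1 at 23 °C → α = 2.3×10⁻⁴ K⁻¹
Layer 2 at 1.7 °C → α = 0.76×10⁻⁴ K⁻¹
2.3×10⁻⁴ × 210 × 1 = 0.04830 m
210–760 m: 0.76×10⁻⁴ × 550 × 0.73 = 0.030514 m
Δh = 0.04830 + 0.030514 = 0.078814 m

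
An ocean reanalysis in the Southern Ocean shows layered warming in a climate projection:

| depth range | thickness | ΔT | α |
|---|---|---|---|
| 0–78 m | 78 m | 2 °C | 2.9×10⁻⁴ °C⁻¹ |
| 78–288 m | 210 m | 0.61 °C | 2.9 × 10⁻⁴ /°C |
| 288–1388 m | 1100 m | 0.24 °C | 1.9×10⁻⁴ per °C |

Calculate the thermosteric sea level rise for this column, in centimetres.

13.3 cm

0–78 m: 78 × 2.9×10⁻⁴ × 2 = 0.04524 m
78–288 m: 210 × 2.9×10⁻⁴ × 0.61 = 0.037149 m
Layer 3: 0.24 × 1.9×10⁻⁴ × 1100 = 0.05016 m
Δh = 0.04524 + 0.037149 + 0.05016 = 0.132549 m ≈ 13.3 cm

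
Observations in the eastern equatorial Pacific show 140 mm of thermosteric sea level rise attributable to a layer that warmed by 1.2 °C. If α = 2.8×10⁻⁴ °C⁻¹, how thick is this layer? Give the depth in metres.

H ≈ 417 m

H = Δh/(αΔT) = 0.14 / (2.8×10⁻⁴ × 1.2) ≈ 416.7 m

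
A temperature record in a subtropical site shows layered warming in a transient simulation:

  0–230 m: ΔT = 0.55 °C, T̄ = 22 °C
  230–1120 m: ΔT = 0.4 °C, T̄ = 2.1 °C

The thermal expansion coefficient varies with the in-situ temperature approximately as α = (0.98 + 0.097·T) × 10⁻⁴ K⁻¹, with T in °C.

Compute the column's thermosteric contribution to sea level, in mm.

82 mm

Layer 1: α = (0.98 + 0.097×22)×10⁻⁴ = 3.114×10⁻⁴ K⁻¹
Layer 2: α = (0.98 + 0.097×2.1)×10⁻⁴ = 1.1837×10⁻⁴ K⁻¹
3.114×10⁻⁴ × 230 × 0.55 = 0.0393921 m
230–1120 m: 1.1837×10⁻⁴ × 0.4 × 890 = 0.04213972 m
Δh = 0.0393921 + 0.04213972 = 0.08153182 m ≈ 82 mm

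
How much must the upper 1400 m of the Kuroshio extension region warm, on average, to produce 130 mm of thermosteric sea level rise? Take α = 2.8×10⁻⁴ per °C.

ΔT = Δh/(αH) = 0.13 / (2.8×10⁻⁴ × 1400) ≈ 0.3316 °C

about 0.33 °C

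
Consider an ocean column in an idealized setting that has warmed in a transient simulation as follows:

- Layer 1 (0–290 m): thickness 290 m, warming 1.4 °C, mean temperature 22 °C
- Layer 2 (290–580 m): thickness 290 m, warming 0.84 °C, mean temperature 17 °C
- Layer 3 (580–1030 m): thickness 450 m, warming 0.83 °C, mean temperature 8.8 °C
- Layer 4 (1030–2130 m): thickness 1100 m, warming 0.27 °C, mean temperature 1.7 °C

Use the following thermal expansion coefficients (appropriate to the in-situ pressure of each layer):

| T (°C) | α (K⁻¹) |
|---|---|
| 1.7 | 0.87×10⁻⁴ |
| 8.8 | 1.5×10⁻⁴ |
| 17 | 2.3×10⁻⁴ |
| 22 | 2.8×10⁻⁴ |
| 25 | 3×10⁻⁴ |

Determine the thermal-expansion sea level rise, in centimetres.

about 25.2 cm

Layer 1 at 22 °C → α = 2.8×10⁻⁴ K⁻¹
Layer 2 at 17 °C → α = 2.3×10⁻⁴ K⁻¹
Layer 3 at 8.8 °C → α = 1.5×10⁻⁴ K⁻¹
Layer 4 at 1.7 °C → α = 0.87×10⁻⁴ K⁻¹
Layer 1: 290 × 1.4 × 2.8×10⁻⁴ = 0.11368 m
Layer 2: 2.3×10⁻⁴ × 0.84 × 290 = 0.056028 m
580–1030 m: 0.83 × 450 × 1.5×10⁻⁴ = 0.056025 m
Layer 4: 0.27 × 1100 × 0.87×10⁻⁴ = 0.025839 m
Δh = 0.11368 + 0.056028 + 0.056025 + 0.025839 = 0.251572 m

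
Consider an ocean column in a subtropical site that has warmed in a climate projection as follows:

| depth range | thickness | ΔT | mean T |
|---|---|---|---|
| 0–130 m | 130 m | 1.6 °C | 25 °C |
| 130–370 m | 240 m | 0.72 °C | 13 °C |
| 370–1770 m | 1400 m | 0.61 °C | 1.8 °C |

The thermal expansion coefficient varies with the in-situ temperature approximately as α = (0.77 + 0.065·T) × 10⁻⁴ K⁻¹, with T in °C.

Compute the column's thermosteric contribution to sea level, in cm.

Layer 1: α = (0.77 + 0.065×25)×10⁻⁴ = 2.395×10⁻⁴ K⁻¹
Layer 2: α = (0.77 + 0.065×13)×10⁻⁴ = 1.615×10⁻⁴ K⁻¹
Layer 3: α = (0.77 + 0.065×1.8)×10⁻⁴ = 0.887×10⁻⁴ K⁻¹
1.6 × 2.395×10⁻⁴ × 130 = 0.049816 m
Layer 2: 1.615×10⁻⁴ × 0.72 × 240 = 0.0279072 m
1400 × 0.887×10⁻⁴ × 0.61 = 0.0757498 m
Δh = 0.049816 + 0.0279072 + 0.0757498 = 0.153473 m

Δh ≈ 15.3 cm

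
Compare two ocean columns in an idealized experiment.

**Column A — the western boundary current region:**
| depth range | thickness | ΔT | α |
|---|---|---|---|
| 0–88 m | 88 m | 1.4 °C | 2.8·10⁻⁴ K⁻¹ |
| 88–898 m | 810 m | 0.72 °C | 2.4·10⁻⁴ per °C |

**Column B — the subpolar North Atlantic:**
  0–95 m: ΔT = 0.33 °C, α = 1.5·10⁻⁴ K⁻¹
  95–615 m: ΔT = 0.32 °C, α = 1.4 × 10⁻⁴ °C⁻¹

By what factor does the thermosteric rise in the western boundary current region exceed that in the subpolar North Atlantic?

A 1.4 × 2.8×10⁻⁴ × 88 = 0.034496 m
A Layer 2: 0.72 × 2.4×10⁻⁴ × 810 = 0.139968 m
A total: 0.174464 m
B Layer 1: 95 × 0.33 × 1.5×10⁻⁴ = 0.0047025 m
B 95–615 m: 0.32 × 1.4×10⁻⁴ × 520 = 0.023296 m
B total: 0.0279985 m
Ratio: 0.174464 / 0.0279985 ≈ 6.231

≈ 6.2×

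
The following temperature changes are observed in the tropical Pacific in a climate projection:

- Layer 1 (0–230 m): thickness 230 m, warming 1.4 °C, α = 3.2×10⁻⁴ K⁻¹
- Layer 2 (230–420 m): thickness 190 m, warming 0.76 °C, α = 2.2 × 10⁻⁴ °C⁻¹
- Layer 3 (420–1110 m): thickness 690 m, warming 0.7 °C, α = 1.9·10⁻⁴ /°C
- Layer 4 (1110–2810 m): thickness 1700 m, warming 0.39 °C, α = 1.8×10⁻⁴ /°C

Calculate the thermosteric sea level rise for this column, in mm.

about 346 mm

3.2×10⁻⁴ × 230 × 1.4 = 0.10304 m
2.2×10⁻⁴ × 0.76 × 190 = 0.031768 m
690 × 1.9×10⁻⁴ × 0.7 = 0.09177 m
0.39 × 1.8×10⁻⁴ × 1700 = 0.11934 m
Δh = 0.10304 + 0.031768 + 0.09177 + 0.11934 = 0.345918 m ≈ 346 mm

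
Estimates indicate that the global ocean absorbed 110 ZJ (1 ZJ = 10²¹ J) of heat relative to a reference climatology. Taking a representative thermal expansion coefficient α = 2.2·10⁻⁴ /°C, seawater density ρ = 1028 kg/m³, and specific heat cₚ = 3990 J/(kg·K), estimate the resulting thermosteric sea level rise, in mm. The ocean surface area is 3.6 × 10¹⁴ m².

Per unit area: Q = 110×10²¹ / (3.6×10¹⁴) ≈ 3.056×10⁸ J/m²
Δh = αQ/(ρcₚ) = 2.2×10⁻⁴ × 3.056×10⁸ / (1028 × 3990) ≈ 0.016391 m

Δh ≈ 16 mm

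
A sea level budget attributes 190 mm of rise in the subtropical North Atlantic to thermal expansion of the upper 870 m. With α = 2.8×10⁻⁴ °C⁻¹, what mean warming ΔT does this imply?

about 0.780 K

ΔT = Δh/(αH) = 0.19 / (2.8×10⁻⁴ × 870) ≈ 0.7800 K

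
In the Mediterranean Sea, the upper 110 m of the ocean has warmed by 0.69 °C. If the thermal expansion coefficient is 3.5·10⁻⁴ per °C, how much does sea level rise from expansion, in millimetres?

Δh = αΔT·H = 3.5×10⁻⁴ × 0.69 × 110 = 0.026565 m

Δh = 26.6 mm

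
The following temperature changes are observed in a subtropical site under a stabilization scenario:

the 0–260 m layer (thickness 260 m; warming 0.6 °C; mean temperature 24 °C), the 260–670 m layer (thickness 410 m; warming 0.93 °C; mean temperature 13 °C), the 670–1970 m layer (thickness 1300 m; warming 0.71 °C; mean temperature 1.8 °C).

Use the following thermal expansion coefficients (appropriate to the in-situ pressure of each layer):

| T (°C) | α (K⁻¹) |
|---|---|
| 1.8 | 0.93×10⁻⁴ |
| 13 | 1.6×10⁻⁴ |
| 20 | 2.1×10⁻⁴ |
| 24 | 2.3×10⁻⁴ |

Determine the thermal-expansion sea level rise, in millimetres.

Layer 1 at 24 °C → α = 2.3×10⁻⁴ K⁻¹
Layer 2 at 13 °C → α = 1.6×10⁻⁴ K⁻¹
Layer 3 at 1.8 °C → α = 0.93×10⁻⁴ K⁻¹
0–260 m: 2.3×10⁻⁴ × 0.6 × 260 = 0.03588 m
Layer 2: 0.93 × 1.6×10⁻⁴ × 410 = 0.061008 m
Layer 3: 1300 × 0.93×10⁻⁴ × 0.71 = 0.085839 m
Δh = 0.03588 + 0.061008 + 0.085839 = 0.182727 m ≈ 180 mm

Δh ≈ 180 mm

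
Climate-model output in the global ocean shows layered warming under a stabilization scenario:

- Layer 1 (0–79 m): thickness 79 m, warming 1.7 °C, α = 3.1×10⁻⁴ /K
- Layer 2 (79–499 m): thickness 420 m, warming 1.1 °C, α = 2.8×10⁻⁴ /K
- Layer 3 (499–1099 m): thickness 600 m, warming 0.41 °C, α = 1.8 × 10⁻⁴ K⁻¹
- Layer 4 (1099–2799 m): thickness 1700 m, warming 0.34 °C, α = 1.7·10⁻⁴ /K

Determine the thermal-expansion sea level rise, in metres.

0–79 m: 3.1×10⁻⁴ × 1.7 × 79 = 0.041633 m
Layer 2: 2.8×10⁻⁴ × 1.1 × 420 = 0.12936 m
499–1099 m: 1.8×10⁻⁴ × 0.41 × 600 = 0.04428 m
Layer 4: 1700 × 1.7×10⁻⁴ × 0.34 = 0.09826 m
Δh = 0.041633 + 0.12936 + 0.04428 + 0.09826 = 0.313533 m

Δh ≈ 0.314 m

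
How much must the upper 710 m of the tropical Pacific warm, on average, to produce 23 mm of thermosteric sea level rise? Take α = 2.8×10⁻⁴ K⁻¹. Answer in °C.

ΔT = Δh/(αH) = 0.023 / (2.8×10⁻⁴ × 710) ≈ 0.1157 °C

ΔT ≈ 0.12 °C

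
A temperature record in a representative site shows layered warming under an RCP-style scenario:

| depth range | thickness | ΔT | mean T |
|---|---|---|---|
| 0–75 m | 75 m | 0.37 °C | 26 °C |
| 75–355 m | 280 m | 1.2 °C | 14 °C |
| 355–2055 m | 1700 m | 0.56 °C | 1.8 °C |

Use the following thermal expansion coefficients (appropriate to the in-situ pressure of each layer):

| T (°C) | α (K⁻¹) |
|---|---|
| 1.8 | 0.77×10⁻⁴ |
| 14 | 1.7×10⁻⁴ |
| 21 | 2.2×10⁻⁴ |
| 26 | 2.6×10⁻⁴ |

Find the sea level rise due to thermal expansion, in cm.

14 cm of thermosteric rise

Layer 1 at 26 °C → α = 2.6×10⁻⁴ K⁻¹
Layer 2 at 14 °C → α = 1.7×10⁻⁴ K⁻¹
Layer 3 at 1.8 °C → α = 0.77×10⁻⁴ K⁻¹
Layer 1: 75 × 2.6×10⁻⁴ × 0.37 = 0.007215 m
75–355 m: 280 × 1.7×10⁻⁴ × 1.2 = 0.05712 m
1700 × 0.77×10⁻⁴ × 0.56 = 0.073304 m
Δh = 0.007215 + 0.05712 + 0.073304 = 0.137639 m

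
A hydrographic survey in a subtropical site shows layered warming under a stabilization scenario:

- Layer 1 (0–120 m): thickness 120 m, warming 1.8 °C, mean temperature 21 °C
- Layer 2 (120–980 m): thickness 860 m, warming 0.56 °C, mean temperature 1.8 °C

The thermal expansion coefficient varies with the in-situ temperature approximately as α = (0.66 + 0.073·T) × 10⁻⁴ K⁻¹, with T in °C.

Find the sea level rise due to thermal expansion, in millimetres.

Layer 1: α = (0.66 + 0.073×21)×10⁻⁴ = 2.193×10⁻⁴ K⁻¹
Layer 2: α = (0.66 + 0.073×1.8)×10⁻⁴ = 0.7914×10⁻⁴ K⁻¹
Layer 1: 120 × 1.8 × 2.193×10⁻⁴ = 0.0473688 m
120–980 m: 0.56 × 0.7914×10⁻⁴ × 860 = 0.038113824 m
Δh = 0.0473688 + 0.038113824 = 0.085482624 m

about 85.5 mm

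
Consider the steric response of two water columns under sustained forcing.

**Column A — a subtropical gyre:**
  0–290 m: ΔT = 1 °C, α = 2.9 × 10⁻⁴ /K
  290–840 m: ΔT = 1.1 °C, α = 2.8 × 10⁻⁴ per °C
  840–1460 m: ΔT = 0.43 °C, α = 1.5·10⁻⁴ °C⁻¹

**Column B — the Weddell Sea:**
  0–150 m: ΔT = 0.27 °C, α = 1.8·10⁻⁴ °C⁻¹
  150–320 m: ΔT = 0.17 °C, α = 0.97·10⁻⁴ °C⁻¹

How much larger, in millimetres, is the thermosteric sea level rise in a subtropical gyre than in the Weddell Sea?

Δh_A − Δh_B ≈ 283 mm

A 0–290 m: 2.9×10⁻⁴ × 290 × 1 = 0.08410 m
A Layer 2: 550 × 2.8×10⁻⁴ × 1.1 = 0.16940 m
A Layer 3: 1.5×10⁻⁴ × 620 × 0.43 = 0.03999 m
A total: 0.29349 m
B Layer 1: 150 × 1.8×10⁻⁴ × 0.27 = 0.00729 m
B 0.97×10⁻⁴ × 170 × 0.17 = 0.0028033 m
B total: 0.0100933 m
Difference: 0.29349 − 0.0100933 = 0.2833967 m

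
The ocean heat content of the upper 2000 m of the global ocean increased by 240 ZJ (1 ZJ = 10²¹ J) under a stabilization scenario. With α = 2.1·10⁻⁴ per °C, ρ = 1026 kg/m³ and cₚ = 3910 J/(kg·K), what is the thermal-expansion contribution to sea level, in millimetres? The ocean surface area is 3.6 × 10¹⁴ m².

34.9 mm of thermosteric rise

Per unit area: Q = 240×10²¹ / (3.6×10¹⁴) ≈ 6.667×10⁸ J/m²
Δh = αQ/(ρcₚ) = 2.1×10⁻⁴ × 6.667×10⁸ / (1026 × 3910) ≈ 0.03490 m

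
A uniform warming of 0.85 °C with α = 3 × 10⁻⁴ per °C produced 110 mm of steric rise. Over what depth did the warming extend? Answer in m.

about 431 m

H = Δh/(αΔT) = 0.11 / (3×10⁻⁴ × 0.85) ≈ 431.4 m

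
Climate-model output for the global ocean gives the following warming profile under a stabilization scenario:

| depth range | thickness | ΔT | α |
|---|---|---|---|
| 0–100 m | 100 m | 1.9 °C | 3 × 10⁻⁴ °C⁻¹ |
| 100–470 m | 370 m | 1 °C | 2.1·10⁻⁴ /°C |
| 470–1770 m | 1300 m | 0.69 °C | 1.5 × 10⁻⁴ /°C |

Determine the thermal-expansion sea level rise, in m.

Layer 1: 3×10⁻⁴ × 100 × 1.9 = 0.05700 m
370 × 1 × 2.1×10⁻⁴ = 0.07770 m
Layer 3: 0.69 × 1300 × 1.5×10⁻⁴ = 0.13455 m
Δh = 0.05700 + 0.07770 + 0.13455 = 0.26925 m ≈ 0.27 m

0.27 m of thermosteric rise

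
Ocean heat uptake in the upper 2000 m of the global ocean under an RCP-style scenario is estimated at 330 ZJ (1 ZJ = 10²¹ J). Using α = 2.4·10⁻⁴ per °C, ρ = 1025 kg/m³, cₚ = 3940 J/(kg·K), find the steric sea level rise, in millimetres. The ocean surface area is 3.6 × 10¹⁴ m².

Per unit area: Q = 330×10²¹ / (3.6×10¹⁴) ≈ 9.167×10⁸ J/m²
Δh = αQ/(ρcₚ) = 2.4×10⁻⁴ × 9.167×10⁸ / (1025 × 3940) ≈ 0.054478 m

54.5 mm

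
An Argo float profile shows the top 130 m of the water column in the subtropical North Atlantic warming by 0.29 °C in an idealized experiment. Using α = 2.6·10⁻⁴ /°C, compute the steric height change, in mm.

Δh = αΔT·H = 2.6×10⁻⁴ × 0.29 × 130 = 0.009802 m

Δh ≈ 9.8 mm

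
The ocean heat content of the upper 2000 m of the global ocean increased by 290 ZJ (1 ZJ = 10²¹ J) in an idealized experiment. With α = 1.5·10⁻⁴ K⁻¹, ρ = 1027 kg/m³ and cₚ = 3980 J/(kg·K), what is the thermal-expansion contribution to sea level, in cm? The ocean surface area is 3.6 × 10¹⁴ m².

Per unit area: Q = 290×10²¹ / (3.6×10¹⁴) ≈ 8.056×10⁸ J/m²
Δh = αQ/(ρcₚ) = 1.5×10⁻⁴ × 8.056×10⁸ / (1027 × 3980) ≈ 0.029564 m

3.0 cm of thermosteric rise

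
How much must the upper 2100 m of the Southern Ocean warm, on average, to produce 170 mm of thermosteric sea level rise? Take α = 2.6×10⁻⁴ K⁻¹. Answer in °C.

ΔT ≈ 0.31 °C

ΔT = Δh/(αH) = 0.17 / (2.6×10⁻⁴ × 2100) ≈ 0.3114 °C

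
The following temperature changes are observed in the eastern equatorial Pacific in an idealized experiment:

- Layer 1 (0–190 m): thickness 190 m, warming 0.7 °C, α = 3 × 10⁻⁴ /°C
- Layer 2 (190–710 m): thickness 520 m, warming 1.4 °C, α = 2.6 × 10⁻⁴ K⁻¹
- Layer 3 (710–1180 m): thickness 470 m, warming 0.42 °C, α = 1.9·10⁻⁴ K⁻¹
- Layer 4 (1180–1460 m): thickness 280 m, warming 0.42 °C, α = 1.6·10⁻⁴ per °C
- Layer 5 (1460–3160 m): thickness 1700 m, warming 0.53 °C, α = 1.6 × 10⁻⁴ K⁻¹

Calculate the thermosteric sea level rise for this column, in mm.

430 mm of thermosteric rise

0–190 m: 3×10⁻⁴ × 0.7 × 190 = 0.03990 m
1.4 × 2.6×10⁻⁴ × 520 = 0.18928 m
710–1180 m: 0.42 × 1.9×10⁻⁴ × 470 = 0.037506 m
Layer 4: 0.42 × 280 × 1.6×10⁻⁴ = 0.018816 m
Layer 5: 1.6×10⁻⁴ × 1700 × 0.53 = 0.14416 m
Δh = 0.03990 + 0.18928 + 0.037506 + 0.018816 + 0.14416 = 0.429662 m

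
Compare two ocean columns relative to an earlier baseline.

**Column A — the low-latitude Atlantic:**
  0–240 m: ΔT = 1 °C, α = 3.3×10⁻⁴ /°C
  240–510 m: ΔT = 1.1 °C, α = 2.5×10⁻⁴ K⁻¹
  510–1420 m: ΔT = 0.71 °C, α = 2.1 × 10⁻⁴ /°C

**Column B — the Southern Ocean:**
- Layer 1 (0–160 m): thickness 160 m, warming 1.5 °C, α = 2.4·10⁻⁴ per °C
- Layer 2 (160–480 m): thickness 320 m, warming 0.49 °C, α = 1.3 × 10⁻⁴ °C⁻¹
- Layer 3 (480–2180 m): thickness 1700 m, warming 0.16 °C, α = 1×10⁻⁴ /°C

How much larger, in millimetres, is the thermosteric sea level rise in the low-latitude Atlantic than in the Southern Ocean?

184 mm larger

A Layer 1: 3.3×10⁻⁴ × 240 × 1 = 0.07920 m
A Layer 2: 270 × 2.5×10⁻⁴ × 1.1 = 0.07425 m
A 510–1420 m: 0.71 × 910 × 2.1×10⁻⁴ = 0.135681 m
A total: 0.289131 m
B 160 × 1.5 × 2.4×10⁻⁴ = 0.05760 m
B 320 × 0.49 × 1.3×10⁻⁴ = 0.020384 m
B 480–2180 m: 0.16 × 1×10⁻⁴ × 1700 = 0.02720 m
B total: 0.105184 m
Difference: 0.289131 − 0.105184 = 0.183947 m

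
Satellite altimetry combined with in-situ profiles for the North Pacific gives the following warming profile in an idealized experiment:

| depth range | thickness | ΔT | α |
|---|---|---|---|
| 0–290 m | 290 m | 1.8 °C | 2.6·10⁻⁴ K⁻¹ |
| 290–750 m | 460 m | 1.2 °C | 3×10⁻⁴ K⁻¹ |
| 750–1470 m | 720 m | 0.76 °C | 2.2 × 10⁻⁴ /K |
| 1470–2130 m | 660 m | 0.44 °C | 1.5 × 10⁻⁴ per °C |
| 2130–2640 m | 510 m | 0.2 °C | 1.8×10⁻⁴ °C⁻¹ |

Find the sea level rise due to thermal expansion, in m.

0.484 m

1.8 × 290 × 2.6×10⁻⁴ = 0.13572 m
290–750 m: 3×10⁻⁴ × 1.2 × 460 = 0.16560 m
2.2×10⁻⁴ × 0.76 × 720 = 0.120384 m
1470–2130 m: 1.5×10⁻⁴ × 0.44 × 660 = 0.04356 m
1.8×10⁻⁴ × 510 × 0.2 = 0.01836 m
Δh = 0.13572 + 0.16560 + 0.120384 + 0.04356 + 0.01836 = 0.483624 m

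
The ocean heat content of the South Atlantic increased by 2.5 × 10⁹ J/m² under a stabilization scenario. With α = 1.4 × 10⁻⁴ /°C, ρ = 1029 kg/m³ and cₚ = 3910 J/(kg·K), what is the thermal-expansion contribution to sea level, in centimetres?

about 8.7 cm

Δh = αQ/(ρcₚ) = 1.4×10⁻⁴ × 2.5×10⁹ / (1029 × 3910) ≈ 0.086991 m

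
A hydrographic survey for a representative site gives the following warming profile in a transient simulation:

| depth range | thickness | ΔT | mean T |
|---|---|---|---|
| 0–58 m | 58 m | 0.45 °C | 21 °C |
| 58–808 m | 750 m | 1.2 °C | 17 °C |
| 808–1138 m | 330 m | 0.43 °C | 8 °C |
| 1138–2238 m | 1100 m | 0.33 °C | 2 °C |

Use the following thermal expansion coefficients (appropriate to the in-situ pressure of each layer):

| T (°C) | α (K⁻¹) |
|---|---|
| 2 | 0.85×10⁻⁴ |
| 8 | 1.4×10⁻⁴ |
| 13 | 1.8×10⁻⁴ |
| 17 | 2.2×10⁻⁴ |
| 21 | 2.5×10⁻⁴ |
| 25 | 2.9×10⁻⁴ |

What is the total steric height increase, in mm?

Δh ≈ 260 mm

Layer 1 at 21 °C → α = 2.5×10⁻⁴ K⁻¹
Layer 2 at 17 °C → α = 2.2×10⁻⁴ K⁻¹
Layer 3 at 8 °C → α = 1.4×10⁻⁴ K⁻¹
Layer 4 at 2 °C → α = 0.85×10⁻⁴ K⁻¹
0–58 m: 58 × 2.5×10⁻⁴ × 0.45 = 0.006525 m
58–808 m: 2.2×10⁻⁴ × 1.2 × 750 = 0.19800 m
330 × 1.4×10⁻⁴ × 0.43 = 0.019866 m
1138–2238 m: 0.33 × 1100 × 0.85×10⁻⁴ = 0.030855 m
Δh = 0.006525 + 0.19800 + 0.019866 + 0.030855 = 0.255246 m ≈ 260 mm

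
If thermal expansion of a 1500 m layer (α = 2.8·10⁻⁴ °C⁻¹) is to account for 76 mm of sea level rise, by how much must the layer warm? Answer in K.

about 0.181 K

ΔT = Δh/(αH) = 0.076 / (2.8×10⁻⁴ × 1500) ≈ 0.1810 K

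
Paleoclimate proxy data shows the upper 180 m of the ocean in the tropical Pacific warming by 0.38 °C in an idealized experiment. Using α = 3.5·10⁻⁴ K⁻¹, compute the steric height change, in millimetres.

about 23.9 mm

Δh = αΔT·H = 3.5×10⁻⁴ × 0.38 × 180 = 0.02394 m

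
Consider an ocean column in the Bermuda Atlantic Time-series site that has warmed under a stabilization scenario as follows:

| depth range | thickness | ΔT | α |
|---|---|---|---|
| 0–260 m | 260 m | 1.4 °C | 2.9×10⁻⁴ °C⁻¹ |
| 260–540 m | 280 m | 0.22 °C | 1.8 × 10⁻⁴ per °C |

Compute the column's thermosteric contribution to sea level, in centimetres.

11.7 cm of thermosteric rise

Layer 1: 2.9×10⁻⁴ × 1.4 × 260 = 0.10556 m
0.22 × 280 × 1.8×10⁻⁴ = 0.011088 m
Δh = 0.10556 + 0.011088 = 0.116648 m ≈ 11.7 cm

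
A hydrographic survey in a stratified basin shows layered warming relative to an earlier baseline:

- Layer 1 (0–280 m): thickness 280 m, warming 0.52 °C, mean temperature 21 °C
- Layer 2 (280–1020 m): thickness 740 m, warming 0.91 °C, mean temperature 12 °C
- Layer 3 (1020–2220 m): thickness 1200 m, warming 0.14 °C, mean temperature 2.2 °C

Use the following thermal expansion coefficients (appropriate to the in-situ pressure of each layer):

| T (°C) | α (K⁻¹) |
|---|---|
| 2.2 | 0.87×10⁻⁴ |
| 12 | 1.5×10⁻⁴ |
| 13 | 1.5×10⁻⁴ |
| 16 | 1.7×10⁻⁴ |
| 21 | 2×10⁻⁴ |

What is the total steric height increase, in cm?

Δh ≈ 14.5 cm

Layer 1 at 21 °C → α = 2×10⁻⁴ K⁻¹
Layer 2 at 12 °C → α = 1.5×10⁻⁴ K⁻¹
Layer 3 at 2.2 °C → α = 0.87×10⁻⁴ K⁻¹
Layer 1: 2×10⁻⁴ × 0.52 × 280 = 0.02912 m
Layer 2: 1.5×10⁻⁴ × 740 × 0.91 = 0.10101 m
0.14 × 1200 × 0.87×10⁻⁴ = 0.014616 m
Δh = 0.02912 + 0.10101 + 0.014616 = 0.144746 m ≈ 14.5 cm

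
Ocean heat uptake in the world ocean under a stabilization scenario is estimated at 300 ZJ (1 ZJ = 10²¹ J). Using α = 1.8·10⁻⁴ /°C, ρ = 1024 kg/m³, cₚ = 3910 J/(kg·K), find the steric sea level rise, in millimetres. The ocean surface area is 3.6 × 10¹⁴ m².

Δh ≈ 37 mm

Per unit area: Q = 300×10²¹ / (3.6×10¹⁴) ≈ 8.333×10⁸ J/m²
Δh = αQ/(ρcₚ) = 1.8×10⁻⁴ × 8.333×10⁸ / (1024 × 3910) ≈ 0.037463 m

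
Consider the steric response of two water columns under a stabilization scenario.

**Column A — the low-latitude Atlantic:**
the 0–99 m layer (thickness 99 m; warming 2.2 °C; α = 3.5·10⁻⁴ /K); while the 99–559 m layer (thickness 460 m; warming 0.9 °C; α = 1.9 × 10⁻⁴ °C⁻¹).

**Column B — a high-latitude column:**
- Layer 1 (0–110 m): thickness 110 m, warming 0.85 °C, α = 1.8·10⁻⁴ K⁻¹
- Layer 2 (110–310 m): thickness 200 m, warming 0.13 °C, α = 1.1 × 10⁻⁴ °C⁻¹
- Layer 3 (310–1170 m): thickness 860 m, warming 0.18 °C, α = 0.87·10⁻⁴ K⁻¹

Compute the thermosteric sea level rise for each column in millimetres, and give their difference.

A 0–99 m: 99 × 2.2 × 3.5×10⁻⁴ = 0.07623 m
A 460 × 1.9×10⁻⁴ × 0.9 = 0.07866 m
A total: 0.15489 m
B 110 × 0.85 × 1.8×10⁻⁴ = 0.01683 m
B 110–310 m: 0.13 × 200 × 1.1×10⁻⁴ = 0.00286 m
B 310–1170 m: 860 × 0.18 × 0.87×10⁻⁴ = 0.0134676 m
B total: 0.0331576 m
Difference: 0.15489 − 0.0331576 = 0.1217324 m

Δh_A ≈ 150 mm, Δh_B ≈ 33 mm; difference ≈ 120 mm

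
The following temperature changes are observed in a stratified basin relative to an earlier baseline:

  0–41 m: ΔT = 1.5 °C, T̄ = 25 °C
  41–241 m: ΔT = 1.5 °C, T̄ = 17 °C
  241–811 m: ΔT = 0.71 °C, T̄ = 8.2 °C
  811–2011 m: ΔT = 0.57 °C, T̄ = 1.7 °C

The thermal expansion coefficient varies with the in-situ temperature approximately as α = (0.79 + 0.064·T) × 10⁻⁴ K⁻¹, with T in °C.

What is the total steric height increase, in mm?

186 mm

Layer 1: α = (0.79 + 0.064×25)×10⁻⁴ = 2.39×10⁻⁴ K⁻¹
Layer 2: α = (0.79 + 0.064×17)×10⁻⁴ = 1.878×10⁻⁴ K⁻¹
Layer 3: α = (0.79 + 0.064×8.2)×10⁻⁴ = 1.3148×10⁻⁴ K⁻¹
Layer 4: α = (0.79 + 0.064×1.7)×10⁻⁴ = 0.8988×10⁻⁴ K⁻¹
Layer 1: 1.5 × 41 × 2.39×10⁻⁴ = 0.0146985 m
Layer 2: 1.5 × 200 × 1.878×10⁻⁴ = 0.05634 m
0.71 × 1.3148×10⁻⁴ × 570 = 0.053209956 m
Layer 4: 0.57 × 1200 × 0.8988×10⁻⁴ = 0.06147792 m
Δh = 0.0146985 + 0.05634 + 0.053209956 + 0.06147792 = 0.185726376 m ≈ 186 mm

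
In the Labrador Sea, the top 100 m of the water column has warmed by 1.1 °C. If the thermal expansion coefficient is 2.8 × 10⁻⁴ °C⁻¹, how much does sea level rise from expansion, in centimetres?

Δh = αΔT·H = 2.8×10⁻⁴ × 1.1 × 100 = 0.03080 m

about 3.1 cm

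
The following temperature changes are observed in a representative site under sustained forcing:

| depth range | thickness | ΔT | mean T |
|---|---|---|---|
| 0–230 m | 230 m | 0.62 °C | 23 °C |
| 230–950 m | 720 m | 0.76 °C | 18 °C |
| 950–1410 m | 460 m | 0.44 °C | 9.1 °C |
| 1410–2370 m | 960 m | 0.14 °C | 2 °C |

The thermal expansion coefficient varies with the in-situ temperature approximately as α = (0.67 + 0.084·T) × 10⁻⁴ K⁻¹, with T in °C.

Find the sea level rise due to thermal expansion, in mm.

197 mm

Layer 1: α = (0.67 + 0.084×23)×10⁻⁴ = 2.602×10⁻⁴ K⁻¹
Layer 2: α = (0.67 + 0.084×18)×10⁻⁴ = 2.182×10⁻⁴ K⁻¹
Layer 3: α = (0.67 + 0.084×9.1)×10⁻⁴ = 1.4344×10⁻⁴ K⁻¹
Layer 4: α = (0.67 + 0.084×2)×10⁻⁴ = 0.838×10⁻⁴ K⁻¹
0–230 m: 2.602×10⁻⁴ × 0.62 × 230 = 0.03710452 m
230–950 m: 0.76 × 720 × 2.182×10⁻⁴ = 0.11939904 m
950–1410 m: 0.44 × 460 × 1.4344×10⁻⁴ = 0.029032256 m
1410–2370 m: 0.838×10⁻⁴ × 0.14 × 960 = 0.01126272 m
Δh = 0.03710452 + 0.11939904 + 0.029032256 + 0.01126272 = 0.196798536 m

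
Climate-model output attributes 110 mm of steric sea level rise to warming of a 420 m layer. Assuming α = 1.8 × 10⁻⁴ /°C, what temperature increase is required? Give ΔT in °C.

ΔT = Δh/(αH) = 0.11 / (1.8×10⁻⁴ × 420) ≈ 1.455 °C

about 1.5 °C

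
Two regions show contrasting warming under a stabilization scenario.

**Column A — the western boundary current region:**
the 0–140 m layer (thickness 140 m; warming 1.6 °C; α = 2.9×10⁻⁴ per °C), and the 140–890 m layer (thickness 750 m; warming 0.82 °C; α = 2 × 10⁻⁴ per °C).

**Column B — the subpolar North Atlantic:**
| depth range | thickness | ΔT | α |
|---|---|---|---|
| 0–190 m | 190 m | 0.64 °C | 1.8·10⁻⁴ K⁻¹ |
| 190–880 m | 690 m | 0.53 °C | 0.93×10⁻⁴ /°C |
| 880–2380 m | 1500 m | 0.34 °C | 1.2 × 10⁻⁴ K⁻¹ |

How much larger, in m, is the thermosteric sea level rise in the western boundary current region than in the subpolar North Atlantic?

0.071 m larger

A 2.9×10⁻⁴ × 1.6 × 140 = 0.06496 m
A 140–890 m: 2×10⁻⁴ × 0.82 × 750 = 0.12300 m
A total: 0.18796 m
B Layer 1: 0.64 × 190 × 1.8×10⁻⁴ = 0.021888 m
B Layer 2: 0.93×10⁻⁴ × 0.53 × 690 = 0.0340101 m
B 880–2380 m: 0.34 × 1500 × 1.2×10⁻⁴ = 0.06120 m
B total: 0.1170981 m
Difference: 0.18796 − 0.1170981 = 0.0708619 m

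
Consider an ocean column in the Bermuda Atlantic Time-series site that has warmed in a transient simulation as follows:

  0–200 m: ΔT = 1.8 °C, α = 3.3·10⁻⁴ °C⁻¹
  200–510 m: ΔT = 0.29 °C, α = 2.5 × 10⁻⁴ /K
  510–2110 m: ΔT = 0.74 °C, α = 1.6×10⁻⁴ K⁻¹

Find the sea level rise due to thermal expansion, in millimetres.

1.8 × 200 × 3.3×10⁻⁴ = 0.11880 m
Layer 2: 2.5×10⁻⁴ × 310 × 0.29 = 0.022475 m
510–2110 m: 1600 × 1.6×10⁻⁴ × 0.74 = 0.18944 m
Δh = 0.11880 + 0.022475 + 0.18944 = 0.330715 m ≈ 330 mm

330 mm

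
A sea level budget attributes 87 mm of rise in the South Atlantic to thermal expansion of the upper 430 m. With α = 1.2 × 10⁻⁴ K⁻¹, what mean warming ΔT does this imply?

ΔT = Δh/(αH) = 0.087 / (1.2×10⁻⁴ × 430) ≈ 1.686 K

1.69 K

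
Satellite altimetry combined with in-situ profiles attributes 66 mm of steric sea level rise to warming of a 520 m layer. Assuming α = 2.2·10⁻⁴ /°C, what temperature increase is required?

ΔT = Δh/(αH) = 0.066 / (2.2×10⁻⁴ × 520) ≈ 0.5769 K

about 0.577 K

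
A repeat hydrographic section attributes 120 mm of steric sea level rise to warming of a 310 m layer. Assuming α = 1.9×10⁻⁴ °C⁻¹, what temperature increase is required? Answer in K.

ΔT ≈ 2.04 K

ΔT = Δh/(αH) = 0.12 / (1.9×10⁻⁴ × 310) ≈ 2.037 K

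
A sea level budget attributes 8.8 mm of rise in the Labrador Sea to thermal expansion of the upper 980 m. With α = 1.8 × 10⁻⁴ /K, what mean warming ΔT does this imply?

ΔT = Δh/(αH) = 0.0088 / (1.8×10⁻⁴ × 980) ≈ 0.04989 °C

ΔT ≈ 0.0499 °C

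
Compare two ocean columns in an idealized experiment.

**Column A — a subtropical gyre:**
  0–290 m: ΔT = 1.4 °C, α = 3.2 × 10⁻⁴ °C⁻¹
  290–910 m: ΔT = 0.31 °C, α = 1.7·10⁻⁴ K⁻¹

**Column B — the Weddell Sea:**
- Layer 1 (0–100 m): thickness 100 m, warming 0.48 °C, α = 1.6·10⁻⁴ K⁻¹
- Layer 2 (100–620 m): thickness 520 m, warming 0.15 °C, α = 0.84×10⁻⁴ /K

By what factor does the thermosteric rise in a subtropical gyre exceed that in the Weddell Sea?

A Layer 1: 1.4 × 290 × 3.2×10⁻⁴ = 0.12992 m
A Layer 2: 0.31 × 1.7×10⁻⁴ × 620 = 0.032674 m
A total: 0.162594 m
B Layer 1: 100 × 1.6×10⁻⁴ × 0.48 = 0.00768 m
B 0.15 × 520 × 0.84×10⁻⁴ = 0.006552 m
B total: 0.014232 m
Ratio: 0.162594 / 0.014232 ≈ 11.42

11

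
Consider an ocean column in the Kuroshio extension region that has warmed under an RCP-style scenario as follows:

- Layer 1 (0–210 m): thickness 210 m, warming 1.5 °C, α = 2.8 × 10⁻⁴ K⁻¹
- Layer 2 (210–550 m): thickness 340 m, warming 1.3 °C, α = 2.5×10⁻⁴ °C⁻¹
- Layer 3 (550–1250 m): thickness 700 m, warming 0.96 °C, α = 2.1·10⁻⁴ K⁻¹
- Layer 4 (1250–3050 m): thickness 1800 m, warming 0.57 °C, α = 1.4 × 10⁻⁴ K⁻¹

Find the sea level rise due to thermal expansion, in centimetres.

48.3 cm of thermosteric rise

1.5 × 2.8×10⁻⁴ × 210 = 0.08820 m
210–550 m: 340 × 2.5×10⁻⁴ × 1.3 = 0.11050 m
Layer 3: 0.96 × 2.1×10⁻⁴ × 700 = 0.14112 m
Layer 4: 1800 × 0.57 × 1.4×10⁻⁴ = 0.14364 m
Δh = 0.08820 + 0.11050 + 0.14112 + 0.14364 = 0.48346 m ≈ 48.3 cm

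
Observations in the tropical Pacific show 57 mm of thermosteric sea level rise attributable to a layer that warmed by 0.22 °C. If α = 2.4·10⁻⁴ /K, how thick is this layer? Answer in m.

H = Δh/(αΔT) = 0.057 / (2.4×10⁻⁴ × 0.22) ≈ 1080 m

H ≈ 1080 m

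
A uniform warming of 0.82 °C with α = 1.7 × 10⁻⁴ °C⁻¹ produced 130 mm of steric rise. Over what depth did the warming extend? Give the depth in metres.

H = Δh/(αΔT) = 0.13 / (1.7×10⁻⁴ × 0.82) ≈ 932.6 m

933 m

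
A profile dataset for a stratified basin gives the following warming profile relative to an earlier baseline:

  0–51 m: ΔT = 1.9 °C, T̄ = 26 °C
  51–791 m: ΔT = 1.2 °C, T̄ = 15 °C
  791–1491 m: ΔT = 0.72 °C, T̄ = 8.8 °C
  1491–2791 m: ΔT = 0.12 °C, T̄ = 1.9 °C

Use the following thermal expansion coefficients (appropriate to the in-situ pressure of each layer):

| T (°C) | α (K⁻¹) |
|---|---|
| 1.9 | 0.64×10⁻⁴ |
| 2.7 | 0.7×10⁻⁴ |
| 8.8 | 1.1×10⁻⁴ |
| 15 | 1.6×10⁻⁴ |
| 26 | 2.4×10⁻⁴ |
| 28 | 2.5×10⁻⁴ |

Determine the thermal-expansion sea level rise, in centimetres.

23.1 cm of thermosteric rise

Layer 1 at 26 °C → α = 2.4×10⁻⁴ K⁻¹
Layer 2 at 15 °C → α = 1.6×10⁻⁴ K⁻¹
Layer 3 at 8.8 °C → α = 1.1×10⁻⁴ K⁻¹
Layer 4 at 1.9 °C → α = 0.64×10⁻⁴ K⁻¹
51 × 1.9 × 2.4×10⁻⁴ = 0.023256 m
1.2 × 740 × 1.6×10⁻⁴ = 0.14208 m
Layer 3: 0.72 × 1.1×10⁻⁴ × 700 = 0.05544 m
Layer 4: 0.12 × 0.64×10⁻⁴ × 1300 = 0.009984 m
Δh = 0.023256 + 0.14208 + 0.05544 + 0.009984 = 0.23076 m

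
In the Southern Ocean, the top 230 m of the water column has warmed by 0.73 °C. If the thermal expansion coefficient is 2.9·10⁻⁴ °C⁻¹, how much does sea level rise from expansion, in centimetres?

Δh = αΔT·H = 2.9×10⁻⁴ × 0.73 × 230 = 0.048691 m

Δh = 4.87 cm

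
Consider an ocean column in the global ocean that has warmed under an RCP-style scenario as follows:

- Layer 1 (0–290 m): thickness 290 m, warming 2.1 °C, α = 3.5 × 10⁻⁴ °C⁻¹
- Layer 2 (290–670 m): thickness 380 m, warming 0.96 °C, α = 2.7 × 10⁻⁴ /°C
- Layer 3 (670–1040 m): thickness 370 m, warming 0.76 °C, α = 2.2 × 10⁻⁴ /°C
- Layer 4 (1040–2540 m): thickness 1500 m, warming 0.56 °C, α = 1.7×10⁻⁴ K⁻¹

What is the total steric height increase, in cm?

Δh ≈ 51.6 cm

0–290 m: 290 × 2.1 × 3.5×10⁻⁴ = 0.21315 m
Layer 2: 0.96 × 380 × 2.7×10⁻⁴ = 0.098496 m
370 × 0.76 × 2.2×10⁻⁴ = 0.061864 m
Layer 4: 0.56 × 1.7×10⁻⁴ × 1500 = 0.14280 m
Δh = 0.21315 + 0.098496 + 0.061864 + 0.14280 = 0.51631 m ≈ 51.6 cm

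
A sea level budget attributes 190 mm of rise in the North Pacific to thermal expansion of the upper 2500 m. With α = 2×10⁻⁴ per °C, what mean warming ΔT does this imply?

ΔT = Δh/(αH) = 0.19 / (2×10⁻⁴ × 2500) = 0.3800 °C

ΔT ≈ 0.380 °C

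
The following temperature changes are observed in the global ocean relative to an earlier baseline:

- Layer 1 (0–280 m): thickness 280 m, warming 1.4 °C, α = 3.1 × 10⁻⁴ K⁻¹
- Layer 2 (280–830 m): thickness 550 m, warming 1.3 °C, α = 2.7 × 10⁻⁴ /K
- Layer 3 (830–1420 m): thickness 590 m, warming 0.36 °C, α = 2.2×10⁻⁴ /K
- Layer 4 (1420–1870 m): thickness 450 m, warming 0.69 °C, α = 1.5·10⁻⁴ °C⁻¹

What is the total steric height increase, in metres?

0–280 m: 280 × 1.4 × 3.1×10⁻⁴ = 0.12152 m
2.7×10⁻⁴ × 1.3 × 550 = 0.19305 m
Layer 3: 2.2×10⁻⁴ × 590 × 0.36 = 0.046728 m
Layer 4: 0.69 × 450 × 1.5×10⁻⁴ = 0.046575 m
Δh = 0.12152 + 0.19305 + 0.046728 + 0.046575 = 0.407873 m

Δh = 0.41 m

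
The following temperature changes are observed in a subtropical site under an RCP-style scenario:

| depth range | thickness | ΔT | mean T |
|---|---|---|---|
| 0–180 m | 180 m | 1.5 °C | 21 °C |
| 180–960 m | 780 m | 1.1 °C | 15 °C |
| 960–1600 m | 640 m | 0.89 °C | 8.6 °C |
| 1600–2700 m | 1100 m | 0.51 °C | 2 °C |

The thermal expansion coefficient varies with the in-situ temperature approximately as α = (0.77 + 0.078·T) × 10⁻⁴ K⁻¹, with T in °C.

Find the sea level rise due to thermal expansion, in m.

Layer 1: α = (0.77 + 0.078×21)×10⁻⁴ = 2.408×10⁻⁴ K⁻¹
Layer 2: α = (0.77 + 0.078×15)×10⁻⁴ = 1.94×10⁻⁴ K⁻¹
Layer 3: α = (0.77 + 0.078×8.6)×10⁻⁴ = 1.4408×10⁻⁴ K⁻¹
Layer 4: α = (0.77 + 0.078×2)×10⁻⁴ = 0.926×10⁻⁴ K⁻¹
0–180 m: 1.5 × 2.408×10⁻⁴ × 180 = 0.065016 m
1.94×10⁻⁴ × 780 × 1.1 = 0.166452 m
Layer 3: 1.4408×10⁻⁴ × 0.89 × 640 = 0.082067968 m
Layer 4: 0.926×10⁻⁴ × 1100 × 0.51 = 0.0519486 m
Δh = 0.065016 + 0.166452 + 0.082067968 + 0.0519486 = 0.365484568 m ≈ 0.37 m

0.37 m of thermosteric rise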